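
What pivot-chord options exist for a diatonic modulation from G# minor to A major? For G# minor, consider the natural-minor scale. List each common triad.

Triads in G# minor (natural minor): G#m (i), A#dim (ii°), B (III), C#m (iv), D#m (v), E (VI), F# (VII).
Triads in A major: A (I), Bm (ii), C#m (iii), D (IV), E (V), F#m (vi), G#dim (vii°).
Shared triads with their functions: C#m (iv in G# minor, iii in A major); E (VI in G# minor, V in A major).

C#m, E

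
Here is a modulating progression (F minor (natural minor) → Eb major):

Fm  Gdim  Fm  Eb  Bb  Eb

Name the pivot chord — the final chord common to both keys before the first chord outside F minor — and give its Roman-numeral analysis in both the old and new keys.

Chords diatonic to F minor: Fm, Gdim, Ab, Bbm, Cm, Db, Eb.
Reading the progression, the first chord not in that set is Bb, so the modulation leaves F minor there.
The chord immediately before Bb is Eb, which is diatonic to both keys: VII in F minor and I in Eb major.

Eb — VII in F minor, I in Eb major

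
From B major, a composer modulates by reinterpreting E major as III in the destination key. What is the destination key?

C# minor

The numeral III denotes a major triad on scale degree 3. With E on degree 3, the tonic of the new key is C#.
Degree 3 carries a major triad in natural-minor keys, so the destination is C# minor.
Check: the diatonic triads of C# minor (natural minor) are C#m (i), D#dim (ii°), E (III), F#m (iv), G#m (v), A (VI), B (VII) — E major is indeed III.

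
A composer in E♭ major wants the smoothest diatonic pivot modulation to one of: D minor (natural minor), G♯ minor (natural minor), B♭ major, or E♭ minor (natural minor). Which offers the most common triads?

B♭ major

Triads of E♭ major: E♭ major (I), F minor (ii), G minor (iii), A♭ major (IV), B♭ major (V), C minor (vi), D diminished (vii°).
D minor (natural minor) shares 2: Gm, B♭.
G♯ minor (natural minor) shares 0: none.
B♭ major shares 4: E♭, Gm, B♭, Cm.
E♭ minor (natural minor) shares 0: none.
The most common triads (4) are shared with B♭ major.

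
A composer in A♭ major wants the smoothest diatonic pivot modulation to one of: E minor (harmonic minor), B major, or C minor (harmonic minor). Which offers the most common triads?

Triads of A♭ major: A♭ major (I), B♭ minor (ii), C minor (iii), D♭ major (IV), E♭ major (V), F minor (vi), G diminished (vii°).
E minor (harmonic minor) shares 0: none.
B major shares 0: none.
C minor (harmonic minor) shares 3: A♭, Cm, Fm.
The most common triads (3) are shared with C minor.

C minor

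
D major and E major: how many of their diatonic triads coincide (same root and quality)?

2

Diatonic triads of D major: D major (I), E minor (ii), F# minor (iii), G major (IV), A major (V), B minor (vi), C# diminished (vii°).
Diatonic triads of E major: E major (I), F# minor (ii), G# minor (iii), A major (IV), B major (V), C# minor (vi), D# diminished (vii°).
Matching root and quality in both lists: F# minor, A major.
That gives 2 common triads.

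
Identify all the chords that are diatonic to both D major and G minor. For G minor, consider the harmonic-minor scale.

D

Triads in D major: D (I), Em (ii), F#m (iii), G (IV), A (V), Bm (vi), C#dim (vii°).
Triads in G minor (harmonic minor): Gm (i), Adim (ii°), Bbaug (III+), Cm (iv), D (V), Eb (VI), F#dim (vii°).
Shared triads with their functions: D (I in D major, V in G minor).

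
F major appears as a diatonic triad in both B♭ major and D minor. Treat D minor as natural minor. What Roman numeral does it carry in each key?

The scale of B♭ major is B♭ C D E♭ F G A; F is degree 5, and the triad built there (F-A-C) is major, so it is V.
The scale of D minor (natural minor) is D E F G A B♭ C; F is degree 3, and the triad built there (F-A-C) is major, so it is III.

V in B♭ major; III in D minor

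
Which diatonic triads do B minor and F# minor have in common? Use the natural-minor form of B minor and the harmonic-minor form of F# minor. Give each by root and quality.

Bm, D, F#m

Triads in B minor (natural minor): Bm (i), C#dim (ii°), D (III), Em (iv), F#m (v), G (VI), A (VII).
Triads in F# minor (harmonic minor): F#m (i), G#dim (ii°), Aaug (III+), Bm (iv), C# (V), D (VI), E#dim (vii°).
Shared triads with their functions: Bm (i in B minor, iv in F# minor); D (III in B minor, VI in F# minor); F#m (v in B minor, i in F# minor).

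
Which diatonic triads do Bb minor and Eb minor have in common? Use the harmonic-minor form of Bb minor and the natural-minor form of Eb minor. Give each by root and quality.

Bbm, Ebm, Gb

Triads in Bb minor (harmonic minor): Bbm (i), Cdim (ii°), Dbaug (III+), Ebm (iv), F (V), Gb (VI), Adim (vii°).
Triads in Eb minor (natural minor): Ebm (i), Fdim (ii°), Gb (III), Abm (iv), Bbm (v), Cb (VI), Db (VII).
Shared triads with their functions: Bbm (i in Bb minor, v in Eb minor); Ebm (iv in Bb minor, i in Eb minor); Gb (VI in Bb minor, III in Eb minor).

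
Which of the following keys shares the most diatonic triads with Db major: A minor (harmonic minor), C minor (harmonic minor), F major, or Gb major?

Triads of Db major: Db major (I), Eb minor (ii), F minor (iii), Gb major (IV), Ab major (V), Bb minor (vi), C diminished (vii°).
A minor (harmonic minor) shares 0: none.
C minor (harmonic minor) shares 2: Fm, Ab.
F major shares 0: none.
Gb major shares 4: Db, Ebm, Gb, Bbm.
The most common triads (4) are shared with Gb major.

Gb major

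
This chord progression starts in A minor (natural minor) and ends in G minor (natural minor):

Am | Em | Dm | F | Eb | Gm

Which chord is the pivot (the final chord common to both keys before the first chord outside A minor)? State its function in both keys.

Chords diatonic to A minor: Am, Bdim, C, Dm, Em, F, G.
Reading the progression, the first chord not in that set is Eb, so the modulation leaves A minor there.
The chord immediately before Eb is F, which is diatonic to both keys: VI in A minor and VII in G minor.

F — VI in A minor, VII in G minor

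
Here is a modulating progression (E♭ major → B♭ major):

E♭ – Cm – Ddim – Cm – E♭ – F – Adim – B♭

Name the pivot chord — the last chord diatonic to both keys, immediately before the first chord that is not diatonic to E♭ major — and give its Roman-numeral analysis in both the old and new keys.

E♭ — I in E♭ major, IV in B♭ major

Chords diatonic to E♭ major: E♭, Fm, Gm, A♭, B♭, Cm, Ddim.
Reading the progression, the first chord not in that set is F, so the modulation leaves E♭ major there.
The chord immediately before F is E♭, which is diatonic to both keys: I in E♭ major and IV in B♭ major.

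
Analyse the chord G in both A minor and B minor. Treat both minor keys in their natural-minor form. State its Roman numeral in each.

The scale of A minor (natural minor) is A B C D E F G; G is degree 7, and the triad built there (G-B-D) is major, so it is VII.
The scale of B minor (natural minor) is B C# D E F# G A; G is degree 6, and the triad built there (G-B-D) is major, so it is VI.

VII in A minor; VI in B minor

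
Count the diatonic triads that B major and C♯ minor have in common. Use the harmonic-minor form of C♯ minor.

Diatonic triads of B major: B (I), C♯m (ii), D♯m (iii), E (IV), F♯ (V), G♯m (vi), A♯dim (vii°).
Diatonic triads of C♯ minor (harmonic minor): C♯m (i), D♯dim (ii°), Eaug (III+), F♯m (iv), G♯ (V), A (VI), B♯dim (vii°).
Matching root and quality in both lists: C♯m.
That gives 1 common triad.

1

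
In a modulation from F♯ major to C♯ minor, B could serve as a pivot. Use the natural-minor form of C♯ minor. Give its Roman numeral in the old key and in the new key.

IV in F♯ major; VII in C♯ minor

The scale of F♯ major is F♯ G♯ A♯ B C♯ D♯ E♯; B is degree 4, and the triad built there (B-D♯-F♯) is major, so it is IV.
The scale of C♯ minor (natural minor) is C♯ D♯ E F♯ G♯ A B; B is degree 7, and the triad built there (B-D♯-F♯) is major, so it is VII.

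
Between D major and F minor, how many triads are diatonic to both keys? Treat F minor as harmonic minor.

Diatonic triads of D major: D (I), Em (ii), F#m (iii), G (IV), A (V), Bm (vi), C#dim (vii°).
Diatonic triads of F minor (harmonic minor): Fm (i), Gdim (ii°), Abaug (III+), Bbm (iv), C (V), Db (VI), Edim (vii°).
No triad has the same root and quality in both keys.

0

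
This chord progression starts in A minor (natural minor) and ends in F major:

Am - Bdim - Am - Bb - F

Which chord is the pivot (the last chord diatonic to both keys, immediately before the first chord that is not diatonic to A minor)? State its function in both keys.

Am — i in A minor, iii in F major

Chords diatonic to A minor: Am, Bdim, C, Dm, Em, F, G.
Reading the progression, the first chord not in that set is Bb, so the modulation leaves A minor there.
The chord immediately before Bb is Am, which is diatonic to both keys: i in A minor and iii in F major.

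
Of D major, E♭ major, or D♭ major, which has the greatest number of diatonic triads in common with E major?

Triads of E major: E major (I), F♯ minor (ii), G♯ minor (iii), A major (IV), B major (V), C♯ minor (vi), D♯ diminished (vii°).
D major shares 2: F♯m, A.
E♭ major shares 0: none.
D♭ major shares 0: none.
The most common triads (2) are shared with D major.

D major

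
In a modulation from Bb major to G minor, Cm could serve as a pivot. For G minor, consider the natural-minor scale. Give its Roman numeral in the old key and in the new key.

The scale of Bb major is Bb C D Eb F G A; C is degree 2, and the triad built there (C-Eb-G) is minor, so it is ii.
The scale of G minor (natural minor) is G A Bb C D Eb F; C is degree 4, and the triad built there (C-Eb-G) is minor, so it is iv.

ii in Bb major; iv in G minor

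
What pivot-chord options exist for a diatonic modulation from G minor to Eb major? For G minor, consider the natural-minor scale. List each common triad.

Triads in G minor (natural minor): Gm (i), Adim (ii°), Bb (III), Cm (iv), Dm (v), Eb (VI), F (VII).
Triads in Eb major: Eb (I), Fm (ii), Gm (iii), Ab (IV), Bb (V), Cm (vi), Ddim (vii°).
Shared triads with their functions: Gm (i in G minor, iii in Eb major); Bb (III in G minor, V in Eb major); Cm (iv in G minor, vi in Eb major); Eb (VI in G minor, I in Eb major).

Gm, Bb, Cm, Eb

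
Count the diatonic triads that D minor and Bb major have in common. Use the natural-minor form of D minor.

Diatonic triads of D minor (natural minor): Dm (i), Edim (ii°), F (III), Gm (iv), Am (v), Bb (VI), C (VII).
Diatonic triads of Bb major: Bb (I), Cm (ii), Dm (iii), Eb (IV), F (V), Gm (vi), Adim (vii°).
Matching root and quality in both lists: Dm, F, Gm, Bb.
That gives 4 common triads.

4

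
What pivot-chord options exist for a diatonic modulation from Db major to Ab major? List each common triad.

Db, Fm, Ab, Bbm

Triads in Db major: Db (I), Ebm (ii), Fm (iii), Gb (IV), Ab (V), Bbm (vi), Cdim (vii°).
Triads in Ab major: Ab (I), Bbm (ii), Cm (iii), Db (IV), Eb (V), Fm (vi), Gdim (vii°).
Shared triads with their functions: Db (I in Db major, IV in Ab major); Fm (iii in Db major, vi in Ab major); Ab (V in Db major, I in Ab major); Bbm (vi in Db major, ii in Ab major).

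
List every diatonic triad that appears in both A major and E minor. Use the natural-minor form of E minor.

Triads in A major: A major (I), B minor (ii), C# minor (iii), D major (IV), E major (V), F# minor (vi), G# diminished (vii°).
Triads in E minor (natural minor): E minor (i), F# diminished (ii°), G major (III), A minor (iv), B minor (v), C major (VI), D major (VII).
Shared triads with their functions: B minor (ii in A major, v in E minor); D major (IV in A major, VII in E minor).

Bm, D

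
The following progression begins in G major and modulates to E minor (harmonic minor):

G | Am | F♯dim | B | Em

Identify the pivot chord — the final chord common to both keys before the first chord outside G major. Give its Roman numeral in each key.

F♯dim — vii° in G major, ii° in E minor

Chords diatonic to G major: G, Am, Bm, C, D, Em, F♯dim.
Reading the progression, the first chord not in that set is B, so the modulation leaves G major there.
The chord immediately before B is F♯dim, which is diatonic to both keys: vii° in G major and ii° in E minor.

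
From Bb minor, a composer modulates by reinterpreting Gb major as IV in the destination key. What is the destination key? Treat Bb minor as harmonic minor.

The numeral IV denotes a major triad on scale degree 4. With Gb on degree 4, the tonic of the new key is Db.
Degree 4 carries a major triad in major keys, so the destination is Db major.
Check: the diatonic triads of Db major are Db (I), Ebm (ii), Fm (iii), Gb (IV), Ab (V), Bbm (vi), Cdim (vii°) — Gb major is indeed IV.

Db major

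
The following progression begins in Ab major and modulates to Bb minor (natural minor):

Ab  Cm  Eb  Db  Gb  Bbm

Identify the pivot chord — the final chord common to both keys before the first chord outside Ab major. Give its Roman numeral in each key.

Chords diatonic to Ab major: Ab, Bbm, Cm, Db, Eb, Fm, Gdim.
Reading the progression, the first chord not in that set is Gb, so the modulation leaves Ab major there.
The chord immediately before Gb is Db, which is diatonic to both keys: IV in Ab major and III in Bb minor.

Db — IV in Ab major, III in Bb minor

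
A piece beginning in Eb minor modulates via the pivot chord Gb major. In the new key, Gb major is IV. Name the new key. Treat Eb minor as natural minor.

The numeral IV denotes a major triad on scale degree 4. With Gb on degree 4, the tonic of the new key is Db.
Degree 4 carries a major triad in major keys, so the destination is Db major.
Check: the diatonic triads of Db major are Db (I), Ebm (ii), Fm (iii), Gb (IV), Ab (V), Bbm (vi), Cdim (vii°) — Gb major is indeed IV.

Db major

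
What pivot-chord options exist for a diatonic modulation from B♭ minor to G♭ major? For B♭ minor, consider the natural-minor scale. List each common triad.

B♭m, D♭, E♭m, G♭

Triads in B♭ minor (natural minor): B♭m (i), Cdim (ii°), D♭ (III), E♭m (iv), Fm (v), G♭ (VI), A♭ (VII).
Triads in G♭ major: G♭ (I), A♭m (ii), B♭m (iii), C♭ (IV), D♭ (V), E♭m (vi), Fdim (vii°).
Shared triads with their functions: B♭m (i in B♭ minor, iii in G♭ major); D♭ (III in B♭ minor, V in G♭ major); E♭m (iv in B♭ minor, vi in G♭ major); G♭ (VI in B♭ minor, I in G♭ major).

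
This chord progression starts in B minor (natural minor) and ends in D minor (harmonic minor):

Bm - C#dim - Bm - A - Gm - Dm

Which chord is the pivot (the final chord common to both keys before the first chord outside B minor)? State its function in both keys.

Chords diatonic to B minor: Bm, C#dim, D, Em, F#m, G, A.
Reading the progression, the first chord not in that set is Gm, so the modulation leaves B minor there.
The chord immediately before Gm is A, which is diatonic to both keys: VII in B minor and V in D minor.

A — VII in B minor, V in D minor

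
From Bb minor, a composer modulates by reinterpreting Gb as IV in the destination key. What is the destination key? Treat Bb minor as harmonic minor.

The numeral IV denotes a major triad on scale degree 4. With Gb on degree 4, the tonic of the new key is Db.
Degree 4 carries a major triad in major keys, so the destination is Db major.
Check: the diatonic triads of Db major are Db (I), Ebm (ii), Fm (iii), Gb (IV), Ab (V), Bbm (vi), Cdim (vii°) — Gb is indeed IV.

Db major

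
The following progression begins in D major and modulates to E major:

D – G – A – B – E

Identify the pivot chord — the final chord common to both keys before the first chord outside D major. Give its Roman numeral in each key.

A — V in D major, IV in E major

Chords diatonic to D major: D, Em, F#m, G, A, Bm, C#dim.
Reading the progression, the first chord not in that set is B, so the modulation leaves D major there.
The chord immediately before B is A, which is diatonic to both keys: V in D major and IV in E major.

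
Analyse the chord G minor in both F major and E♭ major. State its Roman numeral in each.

ii in F major; iii in E♭ major

The scale of F major is F G A B♭ C D E; G is degree 2, and the triad built there (G-B♭-D) is minor, so it is ii.
The scale of E♭ major is E♭ F G A♭ B♭ C D; G is degree 3, and the triad built there (G-B♭-D) is minor, so it is iii.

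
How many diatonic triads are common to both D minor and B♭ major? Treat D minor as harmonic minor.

Diatonic triads of D minor (harmonic minor): Dm (i), Edim (ii°), Faug (III+), Gm (iv), A (V), B♭ (VI), C♯dim (vii°).
Diatonic triads of B♭ major: B♭ (I), Cm (ii), Dm (iii), E♭ (IV), F (V), Gm (vi), Adim (vii°).
Matching root and quality in both lists: Dm, Gm, B♭.
That gives 3 common triads.

3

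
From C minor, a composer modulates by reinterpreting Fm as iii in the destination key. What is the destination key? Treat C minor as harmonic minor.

The numeral iii denotes a minor triad on scale degree 3. With F on degree 3, the tonic of the new key is Db.
Degree 3 carries a minor triad in major keys, so the destination is Db major.
Check: the diatonic triads of Db major are Db (I), Ebm (ii), Fm (iii), Gb (IV), Ab (V), Bbm (vi), Cdim (vii°) — Fm is indeed iii.

Db major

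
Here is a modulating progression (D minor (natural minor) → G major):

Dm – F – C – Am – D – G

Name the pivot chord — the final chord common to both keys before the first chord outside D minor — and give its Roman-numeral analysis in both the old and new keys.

Chords diatonic to D minor: Dm, Edim, F, Gm, Am, Bb, C.
Reading the progression, the first chord not in that set is D, so the modulation leaves D minor there.
The chord immediately before D is Am, which is diatonic to both keys: v in D minor and ii in G major.

Am — v in D minor, ii in G major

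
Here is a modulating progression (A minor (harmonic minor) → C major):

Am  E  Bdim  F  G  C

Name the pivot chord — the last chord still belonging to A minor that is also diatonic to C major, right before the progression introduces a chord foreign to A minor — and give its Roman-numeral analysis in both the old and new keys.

Chords diatonic to A minor: Am, Bdim, Caug, Dm, E, F, G♯dim.
Reading the progression, the first chord not in that set is G, so the modulation leaves A minor there.
The chord immediately before G is F, which is diatonic to both keys: VI in A minor and IV in C major.

F — VI in A minor, IV in C major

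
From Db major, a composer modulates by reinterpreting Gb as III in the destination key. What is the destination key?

The numeral III denotes a major triad on scale degree 3. With Gb on degree 3, the tonic of the new key is Eb.
Degree 3 carries a major triad in natural-minor keys, so the destination is Eb minor.
Check: the diatonic triads of Eb minor (natural minor) are Ebm (i), Fdim (ii°), Gb (III), Abm (iv), Bbm (v), Cb (VI), Db (VII) — Gb is indeed III.

Eb minor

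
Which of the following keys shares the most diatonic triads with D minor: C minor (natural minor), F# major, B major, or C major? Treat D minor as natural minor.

Triads of D minor (natural minor): Dm (i), Edim (ii°), F (III), Gm (iv), Am (v), Bb (VI), C (VII).
C minor (natural minor) shares 2: Gm, Bb.
F# major shares 0: none.
B major shares 0: none.
C major shares 4: Dm, F, Am, C.
The most common triads (4) are shared with C major.

C major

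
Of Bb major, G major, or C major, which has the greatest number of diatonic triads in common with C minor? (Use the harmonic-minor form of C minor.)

C major

Triads of C minor (harmonic minor): Cm (i), Ddim (ii°), Ebaug (III+), Fm (iv), G (V), Ab (VI), Bdim (vii°).
Bb major shares 1: Cm.
G major shares 1: G.
C major shares 2: G, Bdim.
The most common triads (2) are shared with C major.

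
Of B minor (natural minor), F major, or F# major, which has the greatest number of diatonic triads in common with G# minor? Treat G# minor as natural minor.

Triads of G# minor (natural minor): G# minor (i), A# diminished (ii°), B major (III), C# minor (iv), D# minor (v), E major (VI), F# major (VII).
B minor (natural minor) shares 0: none.
F major shares 0: none.
F# major shares 4: G#m, B, D#m, F#.
The most common triads (4) are shared with F# major.

F# major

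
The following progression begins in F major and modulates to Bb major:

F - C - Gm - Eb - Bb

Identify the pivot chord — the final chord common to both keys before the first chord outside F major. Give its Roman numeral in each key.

Gm — ii in F major, vi in Bb major

Chords diatonic to F major: F, Gm, Am, Bb, C, Dm, Edim.
Reading the progression, the first chord not in that set is Eb, so the modulation leaves F major there.
The chord immediately before Eb is Gm, which is diatonic to both keys: ii in F major and vi in Bb major.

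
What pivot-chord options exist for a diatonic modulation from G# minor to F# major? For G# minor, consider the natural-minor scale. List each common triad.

Triads in G# minor (natural minor): G#m (i), A#dim (ii°), B (III), C#m (iv), D#m (v), E (VI), F# (VII).
Triads in F# major: F# (I), G#m (ii), A#m (iii), B (IV), C# (V), D#m (vi), E#dim (vii°).
Shared triads with their functions: G#m (i in G# minor, ii in F# major); B (III in G# minor, IV in F# major); D#m (v in G# minor, vi in F# major); F# (VII in G# minor, I in F# major).

G#m, B, D#m, F#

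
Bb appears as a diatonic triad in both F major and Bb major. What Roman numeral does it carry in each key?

IV in F major; I in Bb major

The scale of F major is F G A Bb C D E; Bb is degree 4, and the triad built there (Bb-D-F) is major, so it is IV.
The scale of Bb major is Bb C D Eb F G A; Bb is degree 1, and the triad built there (Bb-D-F) is major, so it is I.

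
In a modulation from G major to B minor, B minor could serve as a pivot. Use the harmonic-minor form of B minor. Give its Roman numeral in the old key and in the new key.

iii in G major; i in B minor

The scale of G major is G A B C D E F#; B is degree 3, and the triad built there (B-D-F#) is minor, so it is iii.
The scale of B minor (harmonic minor) is B C# D E F# G A#; B is degree 1, and the triad built there (B-D-F#) is minor, so it is i.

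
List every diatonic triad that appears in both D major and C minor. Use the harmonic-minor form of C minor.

Triads in D major: D major (I), E minor (ii), F# minor (iii), G major (IV), A major (V), B minor (vi), C# diminished (vii°).
Triads in C minor (harmonic minor): C minor (i), D diminished (ii°), Eb augmented (III+), F minor (iv), G major (V), Ab major (VI), B diminished (vii°).
Shared triads with their functions: G major (IV in D major, V in C minor).

G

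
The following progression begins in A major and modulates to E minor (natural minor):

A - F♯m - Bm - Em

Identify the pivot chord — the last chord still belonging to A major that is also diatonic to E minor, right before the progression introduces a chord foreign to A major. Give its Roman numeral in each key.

Chords diatonic to A major: A, Bm, C♯m, D, E, F♯m, G♯dim.
Reading the progression, the first chord not in that set is Em, so the modulation leaves A major there.
The chord immediately before Em is Bm, which is diatonic to both keys: ii in A major and v in E minor.

Bm — ii in A major, v in E minor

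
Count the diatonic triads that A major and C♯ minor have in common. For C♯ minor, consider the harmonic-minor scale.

3

Diatonic triads of A major: A (I), Bm (ii), C♯m (iii), D (IV), E (V), F♯m (vi), G♯dim (vii°).
Diatonic triads of C♯ minor (harmonic minor): C♯m (i), D♯dim (ii°), Eaug (III+), F♯m (iv), G♯ (V), A (VI), B♯dim (vii°).
Matching root and quality in both lists: A, C♯m, F♯m.
That gives 3 common triads.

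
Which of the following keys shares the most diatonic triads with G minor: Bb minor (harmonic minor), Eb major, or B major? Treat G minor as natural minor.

Eb major

Triads of G minor (natural minor): G minor (i), A diminished (ii°), Bb major (III), C minor (iv), D minor (v), Eb major (VI), F major (VII).
Bb minor (harmonic minor) shares 2: Adim, F.
Eb major shares 4: Gm, Bb, Cm, Eb.
B major shares 0: none.
The most common triads (4) are shared with Eb major.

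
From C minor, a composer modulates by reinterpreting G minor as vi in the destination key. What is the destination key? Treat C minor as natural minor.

The numeral vi denotes a minor triad on scale degree 6. With G on degree 6, the tonic of the new key is Bb.
Degree 6 carries a minor triad in major keys, so the destination is Bb major.
Check: the diatonic triads of Bb major are Bb (I), Cm (ii), Dm (iii), Eb (IV), F (V), Gm (vi), Adim (vii°) — G minor is indeed vi.

Bb major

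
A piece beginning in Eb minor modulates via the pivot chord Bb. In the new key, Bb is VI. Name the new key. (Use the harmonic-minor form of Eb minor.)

D minor

The numeral VI denotes a major triad on scale degree 6. With Bb on degree 6, the tonic of the new key is D.
Degree 6 carries a major triad in minor keys, so the destination is D minor.
Check: the diatonic triads of D minor (natural minor) are Dm (i), Edim (ii°), F (III), Gm (iv), Am (v), Bb (VI), C (VII) — Bb is indeed VI.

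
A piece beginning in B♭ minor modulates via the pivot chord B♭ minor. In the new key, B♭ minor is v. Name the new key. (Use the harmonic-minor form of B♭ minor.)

The numeral v denotes a minor triad on scale degree 5. With B♭ on degree 5, the tonic of the new key is E♭.
Degree 5 carries a minor triad in natural-minor keys, so the destination is E♭ minor.
Check: the diatonic triads of E♭ minor (natural minor) are E♭m (i), Fdim (ii°), G♭ (III), A♭m (iv), B♭m (v), C♭ (VI), D♭ (VII) — B♭ minor is indeed v.

E♭ minor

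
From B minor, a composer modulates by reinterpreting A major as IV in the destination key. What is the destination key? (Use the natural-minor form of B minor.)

The numeral IV denotes a major triad on scale degree 4. With A on degree 4, the tonic of the new key is E.
Degree 4 carries a major triad in major keys, so the destination is E major.
Check: the diatonic triads of E major are E (I), F♯m (ii), G♯m (iii), A (IV), B (V), C♯m (vi), D♯dim (vii°) — A major is indeed IV.

E major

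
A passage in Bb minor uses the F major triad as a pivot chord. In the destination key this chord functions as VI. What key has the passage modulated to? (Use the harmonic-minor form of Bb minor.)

A minor

The numeral VI denotes a major triad on scale degree 6. With F on degree 6, the tonic of the new key is A.
Degree 6 carries a major triad in minor keys, so the destination is A minor.
Check: the diatonic triads of A minor (natural minor) are Am (i), Bdim (ii°), C (III), Dm (iv), Em (v), F (VI), G (VII) — F major is indeed VI.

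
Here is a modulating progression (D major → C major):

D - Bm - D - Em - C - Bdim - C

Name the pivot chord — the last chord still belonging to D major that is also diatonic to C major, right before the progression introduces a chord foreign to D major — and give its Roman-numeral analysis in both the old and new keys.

Chords diatonic to D major: D, Em, F#m, G, A, Bm, C#dim.
Reading the progression, the first chord not in that set is C, so the modulation leaves D major there.
The chord immediately before C is Em, which is diatonic to both keys: ii in D major and iii in C major.

Em — ii in D major, iii in C major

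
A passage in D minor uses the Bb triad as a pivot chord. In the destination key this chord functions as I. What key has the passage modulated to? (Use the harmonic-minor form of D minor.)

Bb major

The numeral I denotes a major triad on scale degree 1. With Bb on degree 1, the tonic of the new key is Bb.
Degree 1 carries a major triad in major keys, so the destination is Bb major.
Check: the diatonic triads of Bb major are Bb (I), Cm (ii), Dm (iii), Eb (IV), F (V), Gm (vi), Adim (vii°) — Bb is indeed I.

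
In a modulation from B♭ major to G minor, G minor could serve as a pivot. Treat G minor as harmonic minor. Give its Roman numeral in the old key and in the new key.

The scale of B♭ major is B♭ C D E♭ F G A; G is degree 6, and the triad built there (G-B♭-D) is minor, so it is vi.
The scale of G minor (harmonic minor) is G A B♭ C D E♭ F♯; G is degree 1, and the triad built there (G-B♭-D) is minor, so it is i.

vi in B♭ major; i in G minor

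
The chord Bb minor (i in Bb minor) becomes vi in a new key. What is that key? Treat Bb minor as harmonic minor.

Db major

The numeral vi denotes a minor triad on scale degree 6. With Bb on degree 6, the tonic of the new key is Db.
Degree 6 carries a minor triad in major keys, so the destination is Db major.
Check: the diatonic triads of Db major are Db (I), Ebm (ii), Fm (iii), Gb (IV), Ab (V), Bbm (vi), Cdim (vii°) — Bb minor is indeed vi.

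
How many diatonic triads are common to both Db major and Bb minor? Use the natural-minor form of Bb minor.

7

Diatonic triads of Db major: Db (I), Ebm (ii), Fm (iii), Gb (IV), Ab (V), Bbm (vi), Cdim (vii°).
Diatonic triads of Bb minor (natural minor): Bbm (i), Cdim (ii°), Db (III), Ebm (iv), Fm (v), Gb (VI), Ab (VII).
Matching root and quality in both lists: Db, Ebm, Fm, Gb, Ab, Bbm, Cdim.
That gives 7 common triads.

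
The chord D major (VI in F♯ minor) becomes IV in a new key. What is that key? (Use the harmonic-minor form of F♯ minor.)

A major

The numeral IV denotes a major triad on scale degree 4. With D on degree 4, the tonic of the new key is A.
Degree 4 carries a major triad in major keys, so the destination is A major.
Check: the diatonic triads of A major are A (I), Bm (ii), C♯m (iii), D (IV), E (V), F♯m (vi), G♯dim (vii°) — D major is indeed IV.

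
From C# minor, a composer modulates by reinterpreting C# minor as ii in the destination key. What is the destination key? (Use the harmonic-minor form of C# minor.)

B major

The numeral ii denotes a minor triad on scale degree 2. With C# on degree 2, the tonic of the new key is B.
Degree 2 carries a minor triad in major keys, so the destination is B major.
Check: the diatonic triads of B major are B (I), C#m (ii), D#m (iii), E (IV), F# (V), G#m (vi), A#dim (vii°) — C# minor is indeed ii.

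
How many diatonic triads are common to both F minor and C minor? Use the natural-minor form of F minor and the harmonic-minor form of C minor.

3

Diatonic triads of F minor (natural minor): Fm (i), Gdim (ii°), Ab (III), Bbm (iv), Cm (v), Db (VI), Eb (VII).
Diatonic triads of C minor (harmonic minor): Cm (i), Ddim (ii°), Ebaug (III+), Fm (iv), G (V), Ab (VI), Bdim (vii°).
Matching root and quality in both lists: Fm, Ab, Cm.
That gives 3 common triads.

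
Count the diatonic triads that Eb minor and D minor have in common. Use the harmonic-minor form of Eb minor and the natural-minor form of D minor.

1

Diatonic triads of Eb minor (harmonic minor): Ebm (i), Fdim (ii°), Gbaug (III+), Abm (iv), Bb (V), Cb (VI), Ddim (vii°).
Diatonic triads of D minor (natural minor): Dm (i), Edim (ii°), F (III), Gm (iv), Am (v), Bb (VI), C (VII).
Matching root and quality in both lists: Bb.
That gives 1 common triad.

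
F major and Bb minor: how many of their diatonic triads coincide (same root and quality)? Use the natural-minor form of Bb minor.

Diatonic triads of F major: F (I), Gm (ii), Am (iii), Bb (IV), C (V), Dm (vi), Edim (vii°).
Diatonic triads of Bb minor (natural minor): Bbm (i), Cdim (ii°), Db (III), Ebm (iv), Fm (v), Gb (VI), Ab (VII).
No triad has the same root and quality in both keys.

0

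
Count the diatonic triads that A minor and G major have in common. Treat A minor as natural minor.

4

Diatonic triads of A minor (natural minor): Am (i), Bdim (ii°), C (III), Dm (iv), Em (v), F (VI), G (VII).
Diatonic triads of G major: G (I), Am (ii), Bm (iii), C (IV), D (V), Em (vi), F#dim (vii°).
Matching root and quality in both lists: Am, C, Em, G.
That gives 4 common triads.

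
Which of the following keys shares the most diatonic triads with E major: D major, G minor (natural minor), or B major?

Triads of E major: E (I), F#m (ii), G#m (iii), A (IV), B (V), C#m (vi), D#dim (vii°).
D major shares 2: F#m, A.
G minor (natural minor) shares 0: none.
B major shares 4: E, G#m, B, C#m.
The most common triads (4) are shared with B major.

B major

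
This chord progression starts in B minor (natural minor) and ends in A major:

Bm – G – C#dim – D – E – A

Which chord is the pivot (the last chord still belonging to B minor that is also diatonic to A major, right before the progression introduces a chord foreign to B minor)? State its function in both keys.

D — III in B minor, IV in A major

Chords diatonic to B minor: Bm, C#dim, D, Em, F#m, G, A.
Reading the progression, the first chord not in that set is E, so the modulation leaves B minor there.
The chord immediately before E is D, which is diatonic to both keys: III in B minor and IV in A major.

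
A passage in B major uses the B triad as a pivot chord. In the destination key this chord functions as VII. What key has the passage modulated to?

C# minor

The numeral VII denotes a major triad on scale degree 7. With B on degree 7, the tonic of the new key is C#.
Degree 7 carries a major triad in natural-minor keys, so the destination is C# minor.
Check: the diatonic triads of C# minor (natural minor) are C#m (i), D#dim (ii°), E (III), F#m (iv), G#m (v), A (VI), B (VII) — B is indeed VII.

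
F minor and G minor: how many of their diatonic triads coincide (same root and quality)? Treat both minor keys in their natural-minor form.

Diatonic triads of F minor (natural minor): F minor (i), G diminished (ii°), Ab major (III), Bb minor (iv), C minor (v), Db major (VI), Eb major (VII).
Diatonic triads of G minor (natural minor): G minor (i), A diminished (ii°), Bb major (III), C minor (iv), D minor (v), Eb major (VI), F major (VII).
Matching root and quality in both lists: C minor, Eb major.
That gives 2 common triads.

2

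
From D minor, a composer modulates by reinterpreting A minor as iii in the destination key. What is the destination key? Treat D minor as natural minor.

The numeral iii denotes a minor triad on scale degree 3. With A on degree 3, the tonic of the new key is F.
Degree 3 carries a minor triad in major keys, so the destination is F major.
Check: the diatonic triads of F major are F (I), Gm (ii), Am (iii), Bb (IV), C (V), Dm (vi), Edim (vii°) — A minor is indeed iii.

F major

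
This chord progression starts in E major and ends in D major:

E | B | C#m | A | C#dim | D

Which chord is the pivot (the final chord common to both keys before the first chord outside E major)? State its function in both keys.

Chords diatonic to E major: E, F#m, G#m, A, B, C#m, D#dim.
Reading the progression, the first chord not in that set is C#dim, so the modulation leaves E major there.
The chord immediately before C#dim is A, which is diatonic to both keys: IV in E major and V in D major.

A — IV in E major, V in D major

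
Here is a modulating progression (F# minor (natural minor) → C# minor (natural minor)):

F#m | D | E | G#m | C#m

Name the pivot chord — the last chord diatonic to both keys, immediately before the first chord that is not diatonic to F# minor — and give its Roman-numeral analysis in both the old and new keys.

E — VII in F# minor, III in C# minor

Chords diatonic to F# minor: F#m, G#dim, A, Bm, C#m, D, E.
Reading the progression, the first chord not in that set is G#m, so the modulation leaves F# minor there.
The chord immediately before G#m is E, which is diatonic to both keys: VII in F# minor and III in C# minor.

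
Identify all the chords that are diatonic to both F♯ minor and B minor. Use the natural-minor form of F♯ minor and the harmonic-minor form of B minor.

Triads in F♯ minor (natural minor): F♯m (i), G♯dim (ii°), A (III), Bm (iv), C♯m (v), D (VI), E (VII).
Triads in B minor (harmonic minor): Bm (i), C♯dim (ii°), Daug (III+), Em (iv), F♯ (V), G (VI), A♯dim (vii°).
Shared triads with their functions: Bm (iv in F♯ minor, i in B minor).

Bm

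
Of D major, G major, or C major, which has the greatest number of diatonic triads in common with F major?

Triads of F major: F major (I), G minor (ii), A minor (iii), Bb major (IV), C major (V), D minor (vi), E diminished (vii°).
D major shares 0: none.
G major shares 2: Am, C.
C major shares 4: F, Am, C, Dm.
The most common triads (4) are shared with C major.

C major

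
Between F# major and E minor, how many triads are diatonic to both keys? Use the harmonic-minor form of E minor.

1

Diatonic triads of F# major: F# major (I), G# minor (ii), A# minor (iii), B major (IV), C# major (V), D# minor (vi), E# diminished (vii°).
Diatonic triads of E minor (harmonic minor): E minor (i), F# diminished (ii°), G augmented (III+), A minor (iv), B major (V), C major (VI), D# diminished (vii°).
Matching root and quality in both lists: B major.
That gives 1 common triad.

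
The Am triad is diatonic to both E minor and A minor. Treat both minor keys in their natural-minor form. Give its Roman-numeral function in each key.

iv in E minor; i in A minor

The scale of E minor (natural minor) is E F# G A B C D; A is degree 4, and the triad built there (A-C-E) is minor, so it is iv.
The scale of A minor (natural minor) is A B C D E F G; A is degree 1, and the triad built there (A-C-E) is minor, so it is i.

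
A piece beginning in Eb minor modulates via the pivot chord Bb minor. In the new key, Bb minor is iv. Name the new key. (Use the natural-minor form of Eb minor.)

The numeral iv denotes a minor triad on scale degree 4. With Bb on degree 4, the tonic of the new key is F.
Degree 4 carries a minor triad in minor keys, so the destination is F minor.
Check: the diatonic triads of F minor (natural minor) are Fm (i), Gdim (ii°), Ab (III), Bbm (iv), Cm (v), Db (VI), Eb (VII) — Bb minor is indeed iv.

F minor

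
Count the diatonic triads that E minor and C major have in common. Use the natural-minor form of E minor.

Diatonic triads of E minor (natural minor): Em (i), F#dim (ii°), G (III), Am (iv), Bm (v), C (VI), D (VII).
Diatonic triads of C major: C (I), Dm (ii), Em (iii), F (IV), G (V), Am (vi), Bdim (vii°).
Matching root and quality in both lists: Em, G, Am, C.
That gives 4 common triads.

4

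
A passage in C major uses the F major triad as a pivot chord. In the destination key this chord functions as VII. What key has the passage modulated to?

G minor

The numeral VII denotes a major triad on scale degree 7. With F on degree 7, the tonic of the new key is G.
Degree 7 carries a major triad in natural-minor keys, so the destination is G minor.
Check: the diatonic triads of G minor (natural minor) are Gm (i), Adim (ii°), B♭ (III), Cm (iv), Dm (v), E♭ (VI), F (VII) — F major is indeed VII.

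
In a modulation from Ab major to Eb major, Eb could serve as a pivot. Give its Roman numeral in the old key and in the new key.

V in Ab major; I in Eb major

The scale of Ab major is Ab Bb C Db Eb F G; Eb is degree 5, and the triad built there (Eb-G-Bb) is major, so it is V.
The scale of Eb major is Eb F G Ab Bb C D; Eb is degree 1, and the triad built there (Eb-G-Bb) is major, so it is I.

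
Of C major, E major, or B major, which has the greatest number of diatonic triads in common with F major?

C major

Triads of F major: F major (I), G minor (ii), A minor (iii), B♭ major (IV), C major (V), D minor (vi), E diminished (vii°).
C major shares 4: F, Am, C, Dm.
E major shares 0: none.
B major shares 0: none.
The most common triads (4) are shared with C major.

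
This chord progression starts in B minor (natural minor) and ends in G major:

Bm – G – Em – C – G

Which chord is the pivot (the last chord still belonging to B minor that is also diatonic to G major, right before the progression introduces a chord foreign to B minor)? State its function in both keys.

Chords diatonic to B minor: Bm, C♯dim, D, Em, F♯m, G, A.
Reading the progression, the first chord not in that set is C, so the modulation leaves B minor there.
The chord immediately before C is Em, which is diatonic to both keys: iv in B minor and vi in G major.

Em — iv in B minor, vi in G major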